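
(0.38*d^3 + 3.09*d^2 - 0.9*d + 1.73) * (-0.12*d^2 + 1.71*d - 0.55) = -0.0456*d^5 + 0.279*d^4 + 5.1829*d^3 - 3.4461*d^2 + 3.4533*d - 0.9515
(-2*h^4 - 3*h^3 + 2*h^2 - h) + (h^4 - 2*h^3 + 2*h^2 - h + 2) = -h^4 - 5*h^3 + 4*h^2 - 2*h + 2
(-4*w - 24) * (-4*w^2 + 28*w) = 16*w^3 - 16*w^2 - 672*w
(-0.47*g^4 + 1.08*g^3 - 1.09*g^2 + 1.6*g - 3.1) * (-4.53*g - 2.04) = 2.1291*g^5 - 3.9336*g^4 + 2.7345*g^3 - 5.0244*g^2 + 10.779*g + 6.324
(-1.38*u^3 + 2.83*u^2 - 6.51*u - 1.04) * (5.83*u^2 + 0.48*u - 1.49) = -8.0454*u^5 + 15.8365*u^4 - 34.5387*u^3 - 13.4047*u^2 + 9.2007*u + 1.5496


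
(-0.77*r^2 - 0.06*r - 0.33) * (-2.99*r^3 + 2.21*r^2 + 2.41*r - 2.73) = 2.3023*r^5 - 1.5223*r^4 - 1.0016*r^3 + 1.2282*r^2 - 0.6315*r + 0.9009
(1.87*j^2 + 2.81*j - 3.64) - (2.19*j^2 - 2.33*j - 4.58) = -0.32*j^2 + 5.14*j + 0.94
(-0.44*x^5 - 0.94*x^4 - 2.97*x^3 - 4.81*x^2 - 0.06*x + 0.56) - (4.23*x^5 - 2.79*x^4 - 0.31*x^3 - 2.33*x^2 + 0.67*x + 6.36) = -4.67*x^5 + 1.85*x^4 - 2.66*x^3 - 2.48*x^2 - 0.73*x - 5.8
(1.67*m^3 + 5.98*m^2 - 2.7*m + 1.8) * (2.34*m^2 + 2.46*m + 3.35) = 3.9078*m^5 + 18.1014*m^4 + 13.9873*m^3 + 17.603*m^2 - 4.617*m + 6.03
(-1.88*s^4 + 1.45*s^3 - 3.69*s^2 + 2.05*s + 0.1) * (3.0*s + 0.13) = -5.64*s^5 + 4.1056*s^4 - 10.8815*s^3 + 5.6703*s^2 + 0.5665*s + 0.013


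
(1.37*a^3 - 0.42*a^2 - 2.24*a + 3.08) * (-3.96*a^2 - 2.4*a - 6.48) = -5.4252*a^5 - 1.6248*a^4 + 1.0008*a^3 - 4.0992*a^2 + 7.1232*a - 19.9584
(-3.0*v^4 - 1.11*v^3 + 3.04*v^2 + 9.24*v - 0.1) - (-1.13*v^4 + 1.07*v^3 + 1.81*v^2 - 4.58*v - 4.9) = -1.87*v^4 - 2.18*v^3 + 1.23*v^2 + 13.82*v + 4.8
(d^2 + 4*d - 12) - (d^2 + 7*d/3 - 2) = 5*d/3 - 10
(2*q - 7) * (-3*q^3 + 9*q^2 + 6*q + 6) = -6*q^4 + 39*q^3 - 51*q^2 - 30*q - 42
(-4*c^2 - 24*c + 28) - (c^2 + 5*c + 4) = -5*c^2 - 29*c + 24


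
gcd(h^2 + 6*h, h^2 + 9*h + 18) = h + 6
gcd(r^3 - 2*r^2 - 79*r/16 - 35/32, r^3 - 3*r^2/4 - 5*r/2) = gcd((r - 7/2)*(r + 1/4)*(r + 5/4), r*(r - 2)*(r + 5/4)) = r + 5/4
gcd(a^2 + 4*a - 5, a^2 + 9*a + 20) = a + 5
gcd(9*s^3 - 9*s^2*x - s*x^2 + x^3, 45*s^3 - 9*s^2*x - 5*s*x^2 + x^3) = -9*s^2 + x^2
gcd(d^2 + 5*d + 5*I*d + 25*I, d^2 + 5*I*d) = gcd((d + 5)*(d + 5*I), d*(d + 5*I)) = d + 5*I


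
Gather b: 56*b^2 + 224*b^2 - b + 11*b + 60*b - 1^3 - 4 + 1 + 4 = 280*b^2 + 70*b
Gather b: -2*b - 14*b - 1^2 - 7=-16*b - 8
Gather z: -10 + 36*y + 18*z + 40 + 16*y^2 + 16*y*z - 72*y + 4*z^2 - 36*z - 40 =16*y^2 - 36*y + 4*z^2 + z*(16*y - 18) - 10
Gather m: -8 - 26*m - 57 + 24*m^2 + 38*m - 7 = 24*m^2 + 12*m - 72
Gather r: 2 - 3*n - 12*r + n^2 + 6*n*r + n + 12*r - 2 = n^2 + 6*n*r - 2*n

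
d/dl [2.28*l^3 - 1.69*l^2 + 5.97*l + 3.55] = 6.84*l^2 - 3.38*l + 5.97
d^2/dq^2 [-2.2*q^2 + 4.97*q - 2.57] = -4.40000000000000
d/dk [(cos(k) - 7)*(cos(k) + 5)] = 2*(1 - cos(k))*sin(k)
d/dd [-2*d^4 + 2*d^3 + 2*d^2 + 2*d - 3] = -8*d^3 + 6*d^2 + 4*d + 2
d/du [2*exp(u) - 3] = 2*exp(u)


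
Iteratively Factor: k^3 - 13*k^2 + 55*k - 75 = (k - 5)*(k^2 - 8*k + 15) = (k - 5)*(k - 3)*(k - 5)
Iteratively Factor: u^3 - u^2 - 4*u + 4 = (u - 1)*(u^2 - 4) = (u - 2)*(u - 1)*(u + 2)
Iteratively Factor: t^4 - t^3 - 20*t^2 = (t)*(t^3 - t^2 - 20*t) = t*(t - 5)*(t^2 + 4*t) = t^2*(t - 5)*(t + 4)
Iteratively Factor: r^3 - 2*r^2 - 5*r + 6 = (r - 3)*(r^2 + r - 2) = (r - 3)*(r + 2)*(r - 1)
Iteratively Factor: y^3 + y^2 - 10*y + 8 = (y - 1)*(y^2 + 2*y - 8) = (y - 1)*(y + 4)*(y - 2)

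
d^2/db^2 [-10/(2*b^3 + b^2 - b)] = 20*(b*(6*b + 1)*(2*b^2 + b - 1) - (6*b^2 + 2*b - 1)^2)/(b^3*(2*b^2 + b - 1)^3)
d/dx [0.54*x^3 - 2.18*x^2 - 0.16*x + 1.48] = 1.62*x^2 - 4.36*x - 0.16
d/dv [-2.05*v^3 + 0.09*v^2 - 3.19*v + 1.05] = -6.15*v^2 + 0.18*v - 3.19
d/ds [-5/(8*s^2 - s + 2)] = 5*(16*s - 1)/(8*s^2 - s + 2)^2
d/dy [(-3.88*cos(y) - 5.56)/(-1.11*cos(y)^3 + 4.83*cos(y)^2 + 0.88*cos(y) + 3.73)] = (8.6136*cos(y)^3 - 0.225600000000004*cos(y)^2 - 53.7096*cos(y) + 9.5796)*sin(y)/(1.2321*cos(y)^6 - 10.7226*cos(y)^5 + 21.3753*cos(y)^4 + 0.220199999999998*cos(y)^3 + 36.8062*cos(y)^2 + 6.5648*cos(y) + 13.9129)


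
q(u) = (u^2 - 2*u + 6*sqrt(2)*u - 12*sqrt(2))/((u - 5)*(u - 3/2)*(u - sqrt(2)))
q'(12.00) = -0.05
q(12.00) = 0.26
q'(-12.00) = 0.00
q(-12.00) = -0.02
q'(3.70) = -1.73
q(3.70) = -3.17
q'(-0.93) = 0.52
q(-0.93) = 0.66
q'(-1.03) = 0.47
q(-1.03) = 0.61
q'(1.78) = -71.51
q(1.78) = 6.85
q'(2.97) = -0.69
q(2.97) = -2.39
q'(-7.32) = 0.01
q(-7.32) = 0.01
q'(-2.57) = 0.13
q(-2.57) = 0.22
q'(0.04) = 2.05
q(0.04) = 1.68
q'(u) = (2*u - 2 + 6*sqrt(2))/((u - 5)*(u - 3/2)*(u - sqrt(2))) - (u^2 - 2*u + 6*sqrt(2)*u - 12*sqrt(2))/((u - 5)*(u - 3/2)*(u - sqrt(2))^2) - (u^2 - 2*u + 6*sqrt(2)*u - 12*sqrt(2))/((u - 5)*(u - 3/2)^2*(u - sqrt(2))) - (u^2 - 2*u + 6*sqrt(2)*u - 12*sqrt(2))/((u - 5)^2*(u - 3/2)*(u - sqrt(2))) = 2*(-2*u^4 - 24*sqrt(2)*u^3 + 8*u^3 + 13*u^2 + 159*sqrt(2)*u^2 - 342*sqrt(2)*u - 96*u + 132 + 210*sqrt(2))/(4*u^6 - 52*u^5 - 8*sqrt(2)*u^5 + 104*sqrt(2)*u^4 + 237*u^4 - 458*sqrt(2)*u^3 - 494*u^3 + 683*u^2 + 780*sqrt(2)*u^2 - 780*u - 450*sqrt(2)*u + 450)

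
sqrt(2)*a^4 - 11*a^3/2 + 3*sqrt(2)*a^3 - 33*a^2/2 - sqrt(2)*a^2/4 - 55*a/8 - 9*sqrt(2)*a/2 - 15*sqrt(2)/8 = (a + 1/2)*(a + 5/2)*(a - 3*sqrt(2))*(sqrt(2)*a + 1/2)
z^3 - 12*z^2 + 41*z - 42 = (z - 7)*(z - 3)*(z - 2)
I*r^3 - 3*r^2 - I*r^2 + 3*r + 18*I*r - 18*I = (r - 3*I)*(r + 6*I)*(I*r - I)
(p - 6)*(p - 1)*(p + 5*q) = p^3 + 5*p^2*q - 7*p^2 - 35*p*q + 6*p + 30*q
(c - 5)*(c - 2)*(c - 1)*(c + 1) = c^4 - 7*c^3 + 9*c^2 + 7*c - 10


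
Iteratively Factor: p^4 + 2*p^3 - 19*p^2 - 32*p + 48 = (p - 4)*(p^3 + 6*p^2 + 5*p - 12) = (p - 4)*(p + 3)*(p^2 + 3*p - 4) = (p - 4)*(p + 3)*(p + 4)*(p - 1)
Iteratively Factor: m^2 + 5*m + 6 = (m + 3)*(m + 2)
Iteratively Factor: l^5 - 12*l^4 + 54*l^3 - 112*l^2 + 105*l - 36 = (l - 1)*(l^4 - 11*l^3 + 43*l^2 - 69*l + 36) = (l - 3)*(l - 1)*(l^3 - 8*l^2 + 19*l - 12) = (l - 3)*(l - 1)^2*(l^2 - 7*l + 12) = (l - 4)*(l - 3)*(l - 1)^2*(l - 3)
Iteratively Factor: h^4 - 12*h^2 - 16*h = (h + 2)*(h^3 - 2*h^2 - 8*h) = (h + 2)^2*(h^2 - 4*h) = (h - 4)*(h + 2)^2*(h)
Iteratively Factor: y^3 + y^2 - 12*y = (y + 4)*(y^2 - 3*y) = (y - 3)*(y + 4)*(y)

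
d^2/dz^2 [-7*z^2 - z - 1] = -14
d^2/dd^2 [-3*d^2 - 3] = -6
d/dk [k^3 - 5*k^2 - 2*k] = 3*k^2 - 10*k - 2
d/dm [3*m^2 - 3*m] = 6*m - 3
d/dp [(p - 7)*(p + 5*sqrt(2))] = 2*p - 7 + 5*sqrt(2)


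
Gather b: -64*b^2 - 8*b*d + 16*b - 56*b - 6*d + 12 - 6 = -64*b^2 + b*(-8*d - 40) - 6*d + 6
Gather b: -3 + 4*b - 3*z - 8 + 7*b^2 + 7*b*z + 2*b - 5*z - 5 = 7*b^2 + b*(7*z + 6) - 8*z - 16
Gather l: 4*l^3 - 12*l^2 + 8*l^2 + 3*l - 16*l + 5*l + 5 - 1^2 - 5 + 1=4*l^3 - 4*l^2 - 8*l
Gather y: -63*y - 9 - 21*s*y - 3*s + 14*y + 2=-3*s + y*(-21*s - 49) - 7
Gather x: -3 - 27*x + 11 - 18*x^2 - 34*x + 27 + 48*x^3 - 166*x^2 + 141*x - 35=48*x^3 - 184*x^2 + 80*x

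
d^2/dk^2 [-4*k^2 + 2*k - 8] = -8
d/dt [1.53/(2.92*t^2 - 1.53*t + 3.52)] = (2.3409 - 8.9352*t)/(2.92*t^2 - 1.53*t + 3.52)^2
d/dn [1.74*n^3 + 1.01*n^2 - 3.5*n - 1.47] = 5.22*n^2 + 2.02*n - 3.5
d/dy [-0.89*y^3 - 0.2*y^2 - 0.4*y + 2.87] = -2.67*y^2 - 0.4*y - 0.4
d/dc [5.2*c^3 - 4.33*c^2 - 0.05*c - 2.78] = 15.6*c^2 - 8.66*c - 0.05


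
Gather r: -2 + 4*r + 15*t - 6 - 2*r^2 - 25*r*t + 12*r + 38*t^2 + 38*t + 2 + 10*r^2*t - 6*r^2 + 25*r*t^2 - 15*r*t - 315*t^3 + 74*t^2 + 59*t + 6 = r^2*(10*t - 8) + r*(25*t^2 - 40*t + 16) - 315*t^3 + 112*t^2 + 112*t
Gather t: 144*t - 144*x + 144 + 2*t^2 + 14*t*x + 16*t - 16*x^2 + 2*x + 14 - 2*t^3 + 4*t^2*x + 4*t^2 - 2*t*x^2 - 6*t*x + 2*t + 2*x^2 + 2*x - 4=-2*t^3 + t^2*(4*x + 6) + t*(-2*x^2 + 8*x + 162) - 14*x^2 - 140*x + 154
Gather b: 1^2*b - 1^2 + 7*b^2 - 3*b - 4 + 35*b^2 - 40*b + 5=42*b^2 - 42*b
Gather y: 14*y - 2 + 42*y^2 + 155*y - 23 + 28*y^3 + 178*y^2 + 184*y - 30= 28*y^3 + 220*y^2 + 353*y - 55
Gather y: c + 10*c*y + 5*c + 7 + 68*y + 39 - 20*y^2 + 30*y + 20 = 6*c - 20*y^2 + y*(10*c + 98) + 66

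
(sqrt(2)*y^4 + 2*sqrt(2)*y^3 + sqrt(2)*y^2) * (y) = sqrt(2)*y^5 + 2*sqrt(2)*y^4 + sqrt(2)*y^3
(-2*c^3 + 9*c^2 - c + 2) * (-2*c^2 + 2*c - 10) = 4*c^5 - 22*c^4 + 40*c^3 - 96*c^2 + 14*c - 20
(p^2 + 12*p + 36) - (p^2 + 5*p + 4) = 7*p + 32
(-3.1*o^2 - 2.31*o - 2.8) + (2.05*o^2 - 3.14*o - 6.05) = -1.05*o^2 - 5.45*o - 8.85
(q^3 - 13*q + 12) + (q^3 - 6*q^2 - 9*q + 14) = 2*q^3 - 6*q^2 - 22*q + 26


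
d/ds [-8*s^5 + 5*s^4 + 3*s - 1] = -40*s^4 + 20*s^3 + 3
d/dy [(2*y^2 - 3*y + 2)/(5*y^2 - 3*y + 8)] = 3*(3*y^2 + 4*y - 6)/(25*y^4 - 30*y^3 + 89*y^2 - 48*y + 64)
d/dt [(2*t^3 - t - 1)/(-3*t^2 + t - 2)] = ((1 - 6*t^2)*(3*t^2 - t + 2) - (6*t - 1)*(-2*t^3 + t + 1))/(3*t^2 - t + 2)^2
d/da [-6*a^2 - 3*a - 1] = -12*a - 3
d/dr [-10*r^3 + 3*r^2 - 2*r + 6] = -30*r^2 + 6*r - 2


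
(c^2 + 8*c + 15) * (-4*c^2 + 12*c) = -4*c^4 - 20*c^3 + 36*c^2 + 180*c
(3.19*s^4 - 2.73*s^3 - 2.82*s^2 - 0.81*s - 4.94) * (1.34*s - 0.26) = 4.2746*s^5 - 4.4876*s^4 - 3.069*s^3 - 0.3522*s^2 - 6.409*s + 1.2844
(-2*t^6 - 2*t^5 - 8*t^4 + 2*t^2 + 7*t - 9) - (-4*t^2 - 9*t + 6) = -2*t^6 - 2*t^5 - 8*t^4 + 6*t^2 + 16*t - 15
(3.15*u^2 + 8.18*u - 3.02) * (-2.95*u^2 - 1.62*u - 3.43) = -9.2925*u^4 - 29.234*u^3 - 15.1471*u^2 - 23.165*u + 10.3586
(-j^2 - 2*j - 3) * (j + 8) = -j^3 - 10*j^2 - 19*j - 24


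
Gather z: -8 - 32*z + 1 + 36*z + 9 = 4*z + 2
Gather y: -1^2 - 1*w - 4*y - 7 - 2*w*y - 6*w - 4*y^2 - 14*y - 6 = -7*w - 4*y^2 + y*(-2*w - 18) - 14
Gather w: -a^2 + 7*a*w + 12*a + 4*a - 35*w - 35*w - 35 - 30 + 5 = -a^2 + 16*a + w*(7*a - 70) - 60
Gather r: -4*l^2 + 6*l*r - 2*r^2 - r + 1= -4*l^2 - 2*r^2 + r*(6*l - 1) + 1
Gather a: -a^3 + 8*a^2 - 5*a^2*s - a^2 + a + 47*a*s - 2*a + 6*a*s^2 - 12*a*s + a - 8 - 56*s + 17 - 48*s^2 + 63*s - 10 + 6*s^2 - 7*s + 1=-a^3 + a^2*(7 - 5*s) + a*(6*s^2 + 35*s) - 42*s^2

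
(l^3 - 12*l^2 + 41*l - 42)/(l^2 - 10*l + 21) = l - 2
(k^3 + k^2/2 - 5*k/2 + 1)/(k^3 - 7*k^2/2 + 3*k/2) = (k^2 + k - 2)/(k*(k - 3))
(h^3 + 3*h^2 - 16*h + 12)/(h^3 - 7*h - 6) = (-h^3 - 3*h^2 + 16*h - 12)/(-h^3 + 7*h + 6)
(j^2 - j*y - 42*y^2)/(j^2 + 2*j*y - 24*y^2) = (-j + 7*y)/(-j + 4*y)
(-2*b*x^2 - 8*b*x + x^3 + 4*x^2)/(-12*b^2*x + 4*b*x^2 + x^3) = (x + 4)/(6*b + x)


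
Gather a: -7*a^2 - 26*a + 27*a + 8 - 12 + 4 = -7*a^2 + a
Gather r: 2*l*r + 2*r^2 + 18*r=2*r^2 + r*(2*l + 18)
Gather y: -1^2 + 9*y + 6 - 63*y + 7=12 - 54*y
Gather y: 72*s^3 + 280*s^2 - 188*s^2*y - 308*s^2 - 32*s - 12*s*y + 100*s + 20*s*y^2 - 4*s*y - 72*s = 72*s^3 - 28*s^2 + 20*s*y^2 - 4*s + y*(-188*s^2 - 16*s)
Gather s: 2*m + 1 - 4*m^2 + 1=-4*m^2 + 2*m + 2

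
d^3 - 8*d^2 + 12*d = d*(d - 6)*(d - 2)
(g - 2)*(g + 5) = g^2 + 3*g - 10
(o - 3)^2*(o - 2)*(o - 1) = o^4 - 9*o^3 + 29*o^2 - 39*o + 18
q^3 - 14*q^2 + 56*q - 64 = (q - 8)*(q - 4)*(q - 2)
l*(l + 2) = l^2 + 2*l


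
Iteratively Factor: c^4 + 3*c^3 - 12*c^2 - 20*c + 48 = (c - 2)*(c^3 + 5*c^2 - 2*c - 24) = (c - 2)*(c + 4)*(c^2 + c - 6) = (c - 2)*(c + 3)*(c + 4)*(c - 2)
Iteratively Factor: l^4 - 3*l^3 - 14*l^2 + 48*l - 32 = (l - 1)*(l^3 - 2*l^2 - 16*l + 32) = (l - 1)*(l + 4)*(l^2 - 6*l + 8) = (l - 4)*(l - 1)*(l + 4)*(l - 2)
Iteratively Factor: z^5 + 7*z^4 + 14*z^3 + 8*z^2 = (z)*(z^4 + 7*z^3 + 14*z^2 + 8*z) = z*(z + 4)*(z^3 + 3*z^2 + 2*z) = z*(z + 2)*(z + 4)*(z^2 + z) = z*(z + 1)*(z + 2)*(z + 4)*(z)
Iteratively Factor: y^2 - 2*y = (y - 2)*(y)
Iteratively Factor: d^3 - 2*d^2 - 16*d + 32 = (d - 4)*(d^2 + 2*d - 8) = (d - 4)*(d - 2)*(d + 4)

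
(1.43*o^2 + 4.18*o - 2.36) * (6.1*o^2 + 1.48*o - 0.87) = 8.723*o^4 + 27.6144*o^3 - 9.4537*o^2 - 7.1294*o + 2.0532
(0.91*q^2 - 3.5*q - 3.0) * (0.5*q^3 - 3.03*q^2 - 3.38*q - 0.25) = 0.455*q^5 - 4.5073*q^4 + 6.0292*q^3 + 20.6925*q^2 + 11.015*q + 0.75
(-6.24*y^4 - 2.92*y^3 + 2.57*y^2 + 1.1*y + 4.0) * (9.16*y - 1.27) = -57.1584*y^5 - 18.8224*y^4 + 27.2496*y^3 + 6.8121*y^2 + 35.243*y - 5.08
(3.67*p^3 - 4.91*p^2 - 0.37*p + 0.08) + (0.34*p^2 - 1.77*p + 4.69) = 3.67*p^3 - 4.57*p^2 - 2.14*p + 4.77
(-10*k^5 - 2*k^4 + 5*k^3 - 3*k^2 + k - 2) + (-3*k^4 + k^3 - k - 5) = -10*k^5 - 5*k^4 + 6*k^3 - 3*k^2 - 7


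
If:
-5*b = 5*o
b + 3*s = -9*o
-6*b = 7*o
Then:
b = 0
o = 0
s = 0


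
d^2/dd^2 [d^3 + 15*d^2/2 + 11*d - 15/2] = 6*d + 15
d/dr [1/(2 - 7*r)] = 7/(7*r - 2)^2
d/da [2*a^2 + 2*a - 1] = 4*a + 2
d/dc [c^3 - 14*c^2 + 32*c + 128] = 3*c^2 - 28*c + 32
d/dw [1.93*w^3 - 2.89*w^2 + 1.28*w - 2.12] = 5.79*w^2 - 5.78*w + 1.28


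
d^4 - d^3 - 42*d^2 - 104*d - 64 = (d - 8)*(d + 1)*(d + 2)*(d + 4)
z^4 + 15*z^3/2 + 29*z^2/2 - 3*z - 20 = (z - 1)*(z + 2)*(z + 5/2)*(z + 4)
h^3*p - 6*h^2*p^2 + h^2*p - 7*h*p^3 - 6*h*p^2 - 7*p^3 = (h - 7*p)*(h + p)*(h*p + p)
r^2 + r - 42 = (r - 6)*(r + 7)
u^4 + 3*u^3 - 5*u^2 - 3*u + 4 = (u - 1)^2*(u + 1)*(u + 4)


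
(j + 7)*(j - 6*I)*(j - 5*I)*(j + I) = j^4 + 7*j^3 - 10*I*j^3 - 19*j^2 - 70*I*j^2 - 133*j - 30*I*j - 210*I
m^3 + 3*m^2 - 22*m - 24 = (m - 4)*(m + 1)*(m + 6)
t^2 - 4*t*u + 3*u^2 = (t - 3*u)*(t - u)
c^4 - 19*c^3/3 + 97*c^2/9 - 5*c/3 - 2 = (c - 3)^2*(c - 2/3)*(c + 1/3)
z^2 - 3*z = z*(z - 3)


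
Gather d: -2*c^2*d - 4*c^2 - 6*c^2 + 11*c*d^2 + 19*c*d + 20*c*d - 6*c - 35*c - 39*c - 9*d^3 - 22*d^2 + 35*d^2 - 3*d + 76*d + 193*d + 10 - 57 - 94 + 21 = -10*c^2 - 80*c - 9*d^3 + d^2*(11*c + 13) + d*(-2*c^2 + 39*c + 266) - 120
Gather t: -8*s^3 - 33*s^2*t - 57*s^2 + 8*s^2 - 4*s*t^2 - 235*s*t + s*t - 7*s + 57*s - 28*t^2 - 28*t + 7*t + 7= -8*s^3 - 49*s^2 + 50*s + t^2*(-4*s - 28) + t*(-33*s^2 - 234*s - 21) + 7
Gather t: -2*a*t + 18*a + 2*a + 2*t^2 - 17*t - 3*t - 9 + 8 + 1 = 20*a + 2*t^2 + t*(-2*a - 20)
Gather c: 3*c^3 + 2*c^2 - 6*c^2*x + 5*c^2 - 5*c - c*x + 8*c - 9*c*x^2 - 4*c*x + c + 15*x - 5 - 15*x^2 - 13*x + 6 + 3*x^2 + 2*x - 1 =3*c^3 + c^2*(7 - 6*x) + c*(-9*x^2 - 5*x + 4) - 12*x^2 + 4*x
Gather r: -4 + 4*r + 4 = 4*r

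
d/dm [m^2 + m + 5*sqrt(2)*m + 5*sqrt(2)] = 2*m + 1 + 5*sqrt(2)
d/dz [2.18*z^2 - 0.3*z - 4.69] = 4.36*z - 0.3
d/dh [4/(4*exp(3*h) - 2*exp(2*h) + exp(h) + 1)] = (-48*exp(2*h) + 16*exp(h) - 4)*exp(h)/(4*exp(3*h) - 2*exp(2*h) + exp(h) + 1)^2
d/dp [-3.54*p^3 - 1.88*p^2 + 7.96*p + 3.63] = -10.62*p^2 - 3.76*p + 7.96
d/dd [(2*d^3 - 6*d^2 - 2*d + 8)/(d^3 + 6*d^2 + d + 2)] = 2*(9*d^4 + 4*d^3 - 3*d^2 - 60*d - 6)/(d^6 + 12*d^5 + 38*d^4 + 16*d^3 + 25*d^2 + 4*d + 4)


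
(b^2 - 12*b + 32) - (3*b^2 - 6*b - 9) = -2*b^2 - 6*b + 41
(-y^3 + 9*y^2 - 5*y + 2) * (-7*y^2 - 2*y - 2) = 7*y^5 - 61*y^4 + 19*y^3 - 22*y^2 + 6*y - 4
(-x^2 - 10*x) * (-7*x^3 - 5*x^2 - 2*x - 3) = 7*x^5 + 75*x^4 + 52*x^3 + 23*x^2 + 30*x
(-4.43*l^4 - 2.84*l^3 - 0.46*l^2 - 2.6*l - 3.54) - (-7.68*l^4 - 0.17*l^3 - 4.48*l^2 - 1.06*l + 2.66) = 3.25*l^4 - 2.67*l^3 + 4.02*l^2 - 1.54*l - 6.2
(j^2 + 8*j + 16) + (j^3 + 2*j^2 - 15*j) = j^3 + 3*j^2 - 7*j + 16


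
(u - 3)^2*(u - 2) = u^3 - 8*u^2 + 21*u - 18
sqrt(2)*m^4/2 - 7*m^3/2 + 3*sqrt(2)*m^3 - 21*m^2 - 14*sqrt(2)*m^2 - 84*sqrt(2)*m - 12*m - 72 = (m + 6)*(m - 6*sqrt(2))*(m + 2*sqrt(2))*(sqrt(2)*m/2 + 1/2)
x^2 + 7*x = x*(x + 7)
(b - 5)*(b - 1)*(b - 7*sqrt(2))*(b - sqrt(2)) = b^4 - 8*sqrt(2)*b^3 - 6*b^3 + 19*b^2 + 48*sqrt(2)*b^2 - 84*b - 40*sqrt(2)*b + 70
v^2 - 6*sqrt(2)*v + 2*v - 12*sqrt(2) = (v + 2)*(v - 6*sqrt(2))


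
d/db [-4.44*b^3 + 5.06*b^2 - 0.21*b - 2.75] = -13.32*b^2 + 10.12*b - 0.21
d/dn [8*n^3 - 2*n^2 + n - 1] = 24*n^2 - 4*n + 1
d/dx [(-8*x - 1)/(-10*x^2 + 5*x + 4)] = (-80*x^2 - 20*x - 27)/(100*x^4 - 100*x^3 - 55*x^2 + 40*x + 16)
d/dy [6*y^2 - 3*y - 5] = 12*y - 3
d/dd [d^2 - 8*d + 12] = 2*d - 8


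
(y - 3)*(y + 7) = y^2 + 4*y - 21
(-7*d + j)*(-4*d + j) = 28*d^2 - 11*d*j + j^2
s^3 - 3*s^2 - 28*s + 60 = (s - 6)*(s - 2)*(s + 5)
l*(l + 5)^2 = l^3 + 10*l^2 + 25*l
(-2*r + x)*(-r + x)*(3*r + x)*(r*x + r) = 6*r^4*x + 6*r^4 - 7*r^3*x^2 - 7*r^3*x + r*x^4 + r*x^3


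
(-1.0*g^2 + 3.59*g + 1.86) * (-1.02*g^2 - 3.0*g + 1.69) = 1.02*g^4 - 0.6618*g^3 - 14.3572*g^2 + 0.4871*g + 3.1434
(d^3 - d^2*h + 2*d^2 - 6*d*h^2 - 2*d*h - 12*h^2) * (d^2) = d^5 - d^4*h + 2*d^4 - 6*d^3*h^2 - 2*d^3*h - 12*d^2*h^2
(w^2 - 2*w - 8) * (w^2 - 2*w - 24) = w^4 - 4*w^3 - 28*w^2 + 64*w + 192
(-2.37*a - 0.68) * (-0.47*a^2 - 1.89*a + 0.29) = 1.1139*a^3 + 4.7989*a^2 + 0.5979*a - 0.1972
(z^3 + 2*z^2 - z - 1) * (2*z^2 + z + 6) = 2*z^5 + 5*z^4 + 6*z^3 + 9*z^2 - 7*z - 6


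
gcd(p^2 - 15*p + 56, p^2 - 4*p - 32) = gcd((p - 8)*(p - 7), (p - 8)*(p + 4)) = p - 8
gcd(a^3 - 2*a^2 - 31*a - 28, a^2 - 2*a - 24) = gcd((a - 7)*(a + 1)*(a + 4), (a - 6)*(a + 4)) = a + 4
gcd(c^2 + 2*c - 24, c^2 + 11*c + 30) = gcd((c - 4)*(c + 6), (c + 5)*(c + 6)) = c + 6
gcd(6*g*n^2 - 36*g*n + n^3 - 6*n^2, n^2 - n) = n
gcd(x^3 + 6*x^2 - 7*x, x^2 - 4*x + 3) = x - 1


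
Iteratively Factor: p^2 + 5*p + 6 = (p + 2)*(p + 3)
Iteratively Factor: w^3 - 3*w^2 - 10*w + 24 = (w - 4)*(w^2 + w - 6) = (w - 4)*(w + 3)*(w - 2)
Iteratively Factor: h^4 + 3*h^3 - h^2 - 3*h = (h)*(h^3 + 3*h^2 - h - 3) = h*(h + 3)*(h^2 - 1) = h*(h + 1)*(h + 3)*(h - 1)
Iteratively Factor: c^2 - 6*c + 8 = (c - 2)*(c - 4)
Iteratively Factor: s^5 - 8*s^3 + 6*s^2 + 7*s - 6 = (s - 1)*(s^4 + s^3 - 7*s^2 - s + 6) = (s - 2)*(s - 1)*(s^3 + 3*s^2 - s - 3) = (s - 2)*(s - 1)*(s + 3)*(s^2 - 1) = (s - 2)*(s - 1)^2*(s + 3)*(s + 1)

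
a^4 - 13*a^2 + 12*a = a*(a - 3)*(a - 1)*(a + 4)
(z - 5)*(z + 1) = z^2 - 4*z - 5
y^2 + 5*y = y*(y + 5)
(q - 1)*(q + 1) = q^2 - 1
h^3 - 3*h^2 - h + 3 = (h - 3)*(h - 1)*(h + 1)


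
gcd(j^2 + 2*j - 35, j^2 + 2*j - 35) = j^2 + 2*j - 35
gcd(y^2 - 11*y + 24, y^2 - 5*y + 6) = y - 3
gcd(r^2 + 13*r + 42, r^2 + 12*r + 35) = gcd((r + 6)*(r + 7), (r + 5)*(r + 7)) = r + 7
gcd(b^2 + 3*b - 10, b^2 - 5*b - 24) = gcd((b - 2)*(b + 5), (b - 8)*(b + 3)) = 1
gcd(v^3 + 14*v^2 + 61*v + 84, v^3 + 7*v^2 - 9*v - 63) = v^2 + 10*v + 21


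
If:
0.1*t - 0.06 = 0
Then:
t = 0.60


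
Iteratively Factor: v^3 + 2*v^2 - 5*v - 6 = (v - 2)*(v^2 + 4*v + 3) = (v - 2)*(v + 1)*(v + 3)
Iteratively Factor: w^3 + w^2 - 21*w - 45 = (w + 3)*(w^2 - 2*w - 15) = (w + 3)^2*(w - 5)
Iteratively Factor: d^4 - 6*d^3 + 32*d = (d - 4)*(d^3 - 2*d^2 - 8*d) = (d - 4)*(d + 2)*(d^2 - 4*d) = (d - 4)^2*(d + 2)*(d)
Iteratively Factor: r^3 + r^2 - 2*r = (r + 2)*(r^2 - r) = (r - 1)*(r + 2)*(r)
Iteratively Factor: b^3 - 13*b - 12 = (b - 4)*(b^2 + 4*b + 3) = (b - 4)*(b + 1)*(b + 3)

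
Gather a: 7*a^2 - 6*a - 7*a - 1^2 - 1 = 7*a^2 - 13*a - 2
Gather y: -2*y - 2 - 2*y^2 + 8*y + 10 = -2*y^2 + 6*y + 8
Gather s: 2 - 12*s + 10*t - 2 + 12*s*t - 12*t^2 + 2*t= s*(12*t - 12) - 12*t^2 + 12*t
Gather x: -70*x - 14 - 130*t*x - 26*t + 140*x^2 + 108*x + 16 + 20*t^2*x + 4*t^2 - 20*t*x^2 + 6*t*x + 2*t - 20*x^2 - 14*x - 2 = 4*t^2 - 24*t + x^2*(120 - 20*t) + x*(20*t^2 - 124*t + 24)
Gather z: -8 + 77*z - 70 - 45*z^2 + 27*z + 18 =-45*z^2 + 104*z - 60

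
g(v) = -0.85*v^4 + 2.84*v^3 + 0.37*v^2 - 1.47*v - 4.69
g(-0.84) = -5.30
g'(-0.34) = -0.60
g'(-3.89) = 324.71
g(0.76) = -4.63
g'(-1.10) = 12.55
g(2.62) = 5.02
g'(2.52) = 0.09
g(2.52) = 5.13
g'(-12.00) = 7091.73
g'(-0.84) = 5.94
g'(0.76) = 2.52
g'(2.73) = -5.13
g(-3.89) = -355.18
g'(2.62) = -2.19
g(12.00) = -12687.13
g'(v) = -3.4*v^3 + 8.52*v^2 + 0.74*v - 1.47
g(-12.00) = -22466.89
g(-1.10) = -7.65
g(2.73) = 4.62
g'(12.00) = -4640.91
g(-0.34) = -4.27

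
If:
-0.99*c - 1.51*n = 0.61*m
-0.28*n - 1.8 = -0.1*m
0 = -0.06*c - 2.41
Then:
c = -40.17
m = 43.05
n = 8.94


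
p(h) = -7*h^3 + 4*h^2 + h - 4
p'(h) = -21*h^2 + 8*h + 1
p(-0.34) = -3.60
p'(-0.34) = -4.15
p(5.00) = -774.00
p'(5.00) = -484.00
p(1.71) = -25.60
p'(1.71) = -46.73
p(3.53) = -258.54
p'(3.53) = -232.44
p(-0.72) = -0.03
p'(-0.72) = -15.65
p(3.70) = -300.11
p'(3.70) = -256.89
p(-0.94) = 4.41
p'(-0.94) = -25.08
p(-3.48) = 335.97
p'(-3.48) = -281.16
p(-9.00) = 5414.00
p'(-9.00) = -1772.00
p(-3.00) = 218.00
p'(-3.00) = -212.00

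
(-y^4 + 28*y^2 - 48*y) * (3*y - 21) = -3*y^5 + 21*y^4 + 84*y^3 - 732*y^2 + 1008*y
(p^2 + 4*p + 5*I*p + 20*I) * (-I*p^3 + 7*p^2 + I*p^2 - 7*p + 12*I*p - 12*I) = -I*p^5 + 12*p^4 - 3*I*p^4 + 36*p^3 + 51*I*p^3 - 108*p^2 + 141*I*p^2 - 180*p - 188*I*p + 240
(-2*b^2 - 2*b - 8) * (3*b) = -6*b^3 - 6*b^2 - 24*b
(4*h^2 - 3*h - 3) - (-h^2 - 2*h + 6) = 5*h^2 - h - 9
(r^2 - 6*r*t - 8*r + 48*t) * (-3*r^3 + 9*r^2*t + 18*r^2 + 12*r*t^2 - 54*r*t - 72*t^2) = -3*r^5 + 27*r^4*t + 42*r^4 - 42*r^3*t^2 - 378*r^3*t - 144*r^3 - 72*r^2*t^3 + 588*r^2*t^2 + 1296*r^2*t + 1008*r*t^3 - 2016*r*t^2 - 3456*t^3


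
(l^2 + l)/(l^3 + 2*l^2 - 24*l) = (l + 1)/(l^2 + 2*l - 24)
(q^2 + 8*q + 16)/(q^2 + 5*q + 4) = (q + 4)/(q + 1)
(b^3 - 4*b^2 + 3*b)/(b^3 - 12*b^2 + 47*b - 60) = b*(b - 1)/(b^2 - 9*b + 20)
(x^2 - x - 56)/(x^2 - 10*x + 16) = (x + 7)/(x - 2)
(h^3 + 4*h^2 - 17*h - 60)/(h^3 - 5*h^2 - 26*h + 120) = (h + 3)/(h - 6)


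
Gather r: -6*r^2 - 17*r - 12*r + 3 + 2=-6*r^2 - 29*r + 5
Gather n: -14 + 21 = 7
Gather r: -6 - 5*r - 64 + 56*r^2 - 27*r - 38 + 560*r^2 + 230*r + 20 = 616*r^2 + 198*r - 88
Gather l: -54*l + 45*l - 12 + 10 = -9*l - 2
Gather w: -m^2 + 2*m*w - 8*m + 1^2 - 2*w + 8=-m^2 - 8*m + w*(2*m - 2) + 9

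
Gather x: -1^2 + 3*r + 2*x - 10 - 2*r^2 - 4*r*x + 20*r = -2*r^2 + 23*r + x*(2 - 4*r) - 11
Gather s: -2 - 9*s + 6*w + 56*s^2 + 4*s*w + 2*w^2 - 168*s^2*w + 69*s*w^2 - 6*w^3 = s^2*(56 - 168*w) + s*(69*w^2 + 4*w - 9) - 6*w^3 + 2*w^2 + 6*w - 2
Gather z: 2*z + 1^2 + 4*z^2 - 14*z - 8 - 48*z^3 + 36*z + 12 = -48*z^3 + 4*z^2 + 24*z + 5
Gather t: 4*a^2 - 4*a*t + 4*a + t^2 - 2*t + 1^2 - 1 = 4*a^2 + 4*a + t^2 + t*(-4*a - 2)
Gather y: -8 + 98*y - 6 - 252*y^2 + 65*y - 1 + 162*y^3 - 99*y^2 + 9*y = 162*y^3 - 351*y^2 + 172*y - 15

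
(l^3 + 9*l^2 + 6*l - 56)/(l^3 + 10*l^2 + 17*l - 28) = (l - 2)/(l - 1)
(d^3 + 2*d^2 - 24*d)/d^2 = d + 2 - 24/d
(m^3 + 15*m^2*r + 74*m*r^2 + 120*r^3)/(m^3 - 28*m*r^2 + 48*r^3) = (m^2 + 9*m*r + 20*r^2)/(m^2 - 6*m*r + 8*r^2)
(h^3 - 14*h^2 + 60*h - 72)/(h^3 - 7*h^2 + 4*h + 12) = (h - 6)/(h + 1)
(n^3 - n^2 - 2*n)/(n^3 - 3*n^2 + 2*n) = (n + 1)/(n - 1)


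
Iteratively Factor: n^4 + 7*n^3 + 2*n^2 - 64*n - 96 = (n + 4)*(n^3 + 3*n^2 - 10*n - 24) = (n + 2)*(n + 4)*(n^2 + n - 12) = (n + 2)*(n + 4)^2*(n - 3)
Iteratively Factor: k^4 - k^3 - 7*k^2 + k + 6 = (k - 3)*(k^3 + 2*k^2 - k - 2) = (k - 3)*(k + 1)*(k^2 + k - 2) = (k - 3)*(k - 1)*(k + 1)*(k + 2)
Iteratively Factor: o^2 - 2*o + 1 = (o - 1)*(o - 1)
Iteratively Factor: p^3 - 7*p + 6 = (p - 2)*(p^2 + 2*p - 3) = (p - 2)*(p + 3)*(p - 1)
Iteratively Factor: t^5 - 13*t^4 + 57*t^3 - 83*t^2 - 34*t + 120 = (t + 1)*(t^4 - 14*t^3 + 71*t^2 - 154*t + 120) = (t - 4)*(t + 1)*(t^3 - 10*t^2 + 31*t - 30) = (t - 5)*(t - 4)*(t + 1)*(t^2 - 5*t + 6) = (t - 5)*(t - 4)*(t - 2)*(t + 1)*(t - 3)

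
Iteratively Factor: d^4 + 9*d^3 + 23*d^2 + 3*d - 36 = (d + 4)*(d^3 + 5*d^2 + 3*d - 9) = (d + 3)*(d + 4)*(d^2 + 2*d - 3) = (d - 1)*(d + 3)*(d + 4)*(d + 3)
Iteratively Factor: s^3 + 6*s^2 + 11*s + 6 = (s + 2)*(s^2 + 4*s + 3) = (s + 2)*(s + 3)*(s + 1)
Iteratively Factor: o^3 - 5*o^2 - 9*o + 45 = (o - 3)*(o^2 - 2*o - 15) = (o - 5)*(o - 3)*(o + 3)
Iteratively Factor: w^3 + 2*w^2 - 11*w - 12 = (w + 4)*(w^2 - 2*w - 3) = (w + 1)*(w + 4)*(w - 3)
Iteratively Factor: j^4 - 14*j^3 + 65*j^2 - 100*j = (j)*(j^3 - 14*j^2 + 65*j - 100) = j*(j - 5)*(j^2 - 9*j + 20) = j*(j - 5)*(j - 4)*(j - 5)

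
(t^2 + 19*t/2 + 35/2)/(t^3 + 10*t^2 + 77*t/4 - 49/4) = 2*(2*t + 5)/(4*t^2 + 12*t - 7)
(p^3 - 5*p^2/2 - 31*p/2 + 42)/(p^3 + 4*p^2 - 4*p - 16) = (2*p^2 - 13*p + 21)/(2*(p^2 - 4))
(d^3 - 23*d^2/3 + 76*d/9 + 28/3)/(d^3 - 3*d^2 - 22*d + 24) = (9*d^2 - 15*d - 14)/(9*(d^2 + 3*d - 4))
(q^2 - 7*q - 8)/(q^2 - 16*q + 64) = (q + 1)/(q - 8)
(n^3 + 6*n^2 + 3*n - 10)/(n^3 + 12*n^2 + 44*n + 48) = (n^2 + 4*n - 5)/(n^2 + 10*n + 24)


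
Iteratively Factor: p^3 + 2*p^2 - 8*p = (p - 2)*(p^2 + 4*p) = p*(p - 2)*(p + 4)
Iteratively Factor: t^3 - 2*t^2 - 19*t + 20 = (t + 4)*(t^2 - 6*t + 5) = (t - 5)*(t + 4)*(t - 1)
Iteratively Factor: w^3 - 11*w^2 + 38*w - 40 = (w - 4)*(w^2 - 7*w + 10) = (w - 5)*(w - 4)*(w - 2)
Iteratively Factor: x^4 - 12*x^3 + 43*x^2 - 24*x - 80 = (x + 1)*(x^3 - 13*x^2 + 56*x - 80) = (x - 5)*(x + 1)*(x^2 - 8*x + 16) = (x - 5)*(x - 4)*(x + 1)*(x - 4)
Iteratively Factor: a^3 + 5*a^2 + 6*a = (a + 3)*(a^2 + 2*a) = (a + 2)*(a + 3)*(a)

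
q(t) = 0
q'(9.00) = 0.00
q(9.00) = 0.00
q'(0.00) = 0.00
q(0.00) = 0.00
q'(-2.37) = 0.00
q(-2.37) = 0.00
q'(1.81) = 0.00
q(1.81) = 0.00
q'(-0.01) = 0.00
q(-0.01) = 0.00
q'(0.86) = 0.00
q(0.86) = 0.00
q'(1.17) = 0.00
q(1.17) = 0.00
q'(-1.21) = 0.00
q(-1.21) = 0.00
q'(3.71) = 0.00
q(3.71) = 0.00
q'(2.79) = 0.00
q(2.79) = 0.00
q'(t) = 0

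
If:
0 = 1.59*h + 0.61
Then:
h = -0.38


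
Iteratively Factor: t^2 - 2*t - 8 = (t + 2)*(t - 4)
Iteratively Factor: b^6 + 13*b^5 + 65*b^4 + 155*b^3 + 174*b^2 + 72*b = (b)*(b^5 + 13*b^4 + 65*b^3 + 155*b^2 + 174*b + 72) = b*(b + 3)*(b^4 + 10*b^3 + 35*b^2 + 50*b + 24) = b*(b + 2)*(b + 3)*(b^3 + 8*b^2 + 19*b + 12) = b*(b + 2)*(b + 3)*(b + 4)*(b^2 + 4*b + 3) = b*(b + 1)*(b + 2)*(b + 3)*(b + 4)*(b + 3)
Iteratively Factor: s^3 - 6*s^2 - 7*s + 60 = (s - 4)*(s^2 - 2*s - 15) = (s - 5)*(s - 4)*(s + 3)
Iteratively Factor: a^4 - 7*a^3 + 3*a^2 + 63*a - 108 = (a + 3)*(a^3 - 10*a^2 + 33*a - 36) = (a - 3)*(a + 3)*(a^2 - 7*a + 12) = (a - 3)^2*(a + 3)*(a - 4)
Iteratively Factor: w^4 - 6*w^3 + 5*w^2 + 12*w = (w - 3)*(w^3 - 3*w^2 - 4*w) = w*(w - 3)*(w^2 - 3*w - 4) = w*(w - 4)*(w - 3)*(w + 1)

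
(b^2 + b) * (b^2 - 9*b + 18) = b^4 - 8*b^3 + 9*b^2 + 18*b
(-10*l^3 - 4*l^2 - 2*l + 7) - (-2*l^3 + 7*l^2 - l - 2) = -8*l^3 - 11*l^2 - l + 9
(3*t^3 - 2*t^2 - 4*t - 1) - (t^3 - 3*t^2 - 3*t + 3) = 2*t^3 + t^2 - t - 4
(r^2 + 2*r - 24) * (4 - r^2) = -r^4 - 2*r^3 + 28*r^2 + 8*r - 96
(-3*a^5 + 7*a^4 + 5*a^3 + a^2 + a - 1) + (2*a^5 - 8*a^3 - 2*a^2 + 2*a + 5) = -a^5 + 7*a^4 - 3*a^3 - a^2 + 3*a + 4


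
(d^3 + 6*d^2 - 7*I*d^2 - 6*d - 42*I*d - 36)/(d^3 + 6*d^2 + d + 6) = (d - 6*I)/(d + I)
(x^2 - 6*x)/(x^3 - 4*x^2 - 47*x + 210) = x/(x^2 + 2*x - 35)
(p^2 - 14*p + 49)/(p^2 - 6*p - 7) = (p - 7)/(p + 1)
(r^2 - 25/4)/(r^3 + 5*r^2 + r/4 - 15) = (2*r - 5)/(2*r^2 + 5*r - 12)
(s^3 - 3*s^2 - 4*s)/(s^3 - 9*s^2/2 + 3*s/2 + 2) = 2*s*(s + 1)/(2*s^2 - s - 1)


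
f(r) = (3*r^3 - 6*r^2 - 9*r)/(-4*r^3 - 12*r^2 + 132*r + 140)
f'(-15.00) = -0.07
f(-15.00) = -1.27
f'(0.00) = -0.06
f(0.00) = 0.00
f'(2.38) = 0.04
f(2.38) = -0.05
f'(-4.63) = -0.77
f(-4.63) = 1.16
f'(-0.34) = -0.08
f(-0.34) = 0.02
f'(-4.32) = -0.60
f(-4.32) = 0.95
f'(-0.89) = -0.10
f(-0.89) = 0.07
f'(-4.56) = -0.73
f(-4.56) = 1.11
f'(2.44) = 0.05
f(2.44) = -0.04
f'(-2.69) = -0.22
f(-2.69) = 0.35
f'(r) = (9*r^2 - 12*r - 9)/(-4*r^3 - 12*r^2 + 132*r + 140) + (12*r^2 + 24*r - 132)*(3*r^3 - 6*r^2 - 9*r)/(-4*r^3 - 12*r^2 + 132*r + 140)^2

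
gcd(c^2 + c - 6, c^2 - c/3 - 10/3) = c - 2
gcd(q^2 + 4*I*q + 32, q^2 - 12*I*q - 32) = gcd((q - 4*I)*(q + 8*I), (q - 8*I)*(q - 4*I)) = q - 4*I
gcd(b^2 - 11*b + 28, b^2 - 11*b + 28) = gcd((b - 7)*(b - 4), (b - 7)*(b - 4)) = b^2 - 11*b + 28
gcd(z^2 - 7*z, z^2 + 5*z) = z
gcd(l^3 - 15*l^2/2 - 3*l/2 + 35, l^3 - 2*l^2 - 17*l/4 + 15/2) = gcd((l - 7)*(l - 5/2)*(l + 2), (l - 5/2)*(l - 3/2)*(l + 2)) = l^2 - l/2 - 5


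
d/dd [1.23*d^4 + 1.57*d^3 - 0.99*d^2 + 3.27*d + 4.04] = 4.92*d^3 + 4.71*d^2 - 1.98*d + 3.27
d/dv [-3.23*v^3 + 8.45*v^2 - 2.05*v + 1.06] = -9.69*v^2 + 16.9*v - 2.05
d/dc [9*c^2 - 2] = 18*c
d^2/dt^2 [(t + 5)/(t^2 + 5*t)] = 2/t^3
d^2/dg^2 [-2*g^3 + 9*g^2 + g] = 18 - 12*g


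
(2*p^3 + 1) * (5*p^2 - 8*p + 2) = 10*p^5 - 16*p^4 + 4*p^3 + 5*p^2 - 8*p + 2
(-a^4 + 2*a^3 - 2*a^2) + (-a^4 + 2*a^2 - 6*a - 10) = -2*a^4 + 2*a^3 - 6*a - 10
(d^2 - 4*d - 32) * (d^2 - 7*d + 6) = d^4 - 11*d^3 + 2*d^2 + 200*d - 192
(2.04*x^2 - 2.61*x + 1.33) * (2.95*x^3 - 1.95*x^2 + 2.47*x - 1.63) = 6.018*x^5 - 11.6775*x^4 + 14.0518*x^3 - 12.3654*x^2 + 7.5394*x - 2.1679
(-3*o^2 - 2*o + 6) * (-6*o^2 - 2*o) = 18*o^4 + 18*o^3 - 32*o^2 - 12*o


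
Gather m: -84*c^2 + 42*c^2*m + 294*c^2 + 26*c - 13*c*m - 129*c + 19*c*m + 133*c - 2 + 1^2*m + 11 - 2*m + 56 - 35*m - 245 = 210*c^2 + 30*c + m*(42*c^2 + 6*c - 36) - 180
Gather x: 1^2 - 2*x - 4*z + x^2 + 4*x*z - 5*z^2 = x^2 + x*(4*z - 2) - 5*z^2 - 4*z + 1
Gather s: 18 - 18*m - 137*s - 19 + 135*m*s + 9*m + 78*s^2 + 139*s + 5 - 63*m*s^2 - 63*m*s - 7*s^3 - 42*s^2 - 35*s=-9*m - 7*s^3 + s^2*(36 - 63*m) + s*(72*m - 33) + 4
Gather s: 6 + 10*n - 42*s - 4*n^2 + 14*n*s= -4*n^2 + 10*n + s*(14*n - 42) + 6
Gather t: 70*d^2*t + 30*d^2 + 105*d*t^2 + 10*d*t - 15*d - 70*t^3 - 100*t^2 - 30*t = 30*d^2 - 15*d - 70*t^3 + t^2*(105*d - 100) + t*(70*d^2 + 10*d - 30)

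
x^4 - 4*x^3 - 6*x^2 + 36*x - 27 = (x - 3)^2*(x - 1)*(x + 3)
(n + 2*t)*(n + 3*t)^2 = n^3 + 8*n^2*t + 21*n*t^2 + 18*t^3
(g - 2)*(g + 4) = g^2 + 2*g - 8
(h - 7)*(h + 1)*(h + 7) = h^3 + h^2 - 49*h - 49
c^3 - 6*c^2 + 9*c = c*(c - 3)^2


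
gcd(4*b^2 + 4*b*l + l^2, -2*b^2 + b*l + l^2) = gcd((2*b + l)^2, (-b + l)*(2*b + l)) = 2*b + l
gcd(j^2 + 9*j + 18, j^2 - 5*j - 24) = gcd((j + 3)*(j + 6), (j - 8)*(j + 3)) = j + 3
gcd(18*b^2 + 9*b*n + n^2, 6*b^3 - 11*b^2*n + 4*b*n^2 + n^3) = 6*b + n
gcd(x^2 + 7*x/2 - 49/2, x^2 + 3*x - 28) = x + 7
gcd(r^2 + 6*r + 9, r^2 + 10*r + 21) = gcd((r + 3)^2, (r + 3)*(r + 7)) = r + 3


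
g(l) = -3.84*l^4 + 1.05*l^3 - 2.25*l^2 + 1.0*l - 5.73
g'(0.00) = 1.00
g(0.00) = -5.73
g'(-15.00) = 52617.25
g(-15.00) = -198470.73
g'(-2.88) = 407.01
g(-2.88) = -316.54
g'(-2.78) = 367.86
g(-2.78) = -277.81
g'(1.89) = -99.95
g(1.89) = -53.79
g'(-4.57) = 1553.37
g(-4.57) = -1832.43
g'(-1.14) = 32.98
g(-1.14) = -17.84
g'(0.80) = -8.45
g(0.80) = -7.41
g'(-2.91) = 419.27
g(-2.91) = -328.93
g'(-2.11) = 168.81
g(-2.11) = -103.83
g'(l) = -15.36*l^3 + 3.15*l^2 - 4.5*l + 1.0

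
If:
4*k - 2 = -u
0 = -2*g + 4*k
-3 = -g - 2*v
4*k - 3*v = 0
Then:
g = 9/7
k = 9/14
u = -4/7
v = 6/7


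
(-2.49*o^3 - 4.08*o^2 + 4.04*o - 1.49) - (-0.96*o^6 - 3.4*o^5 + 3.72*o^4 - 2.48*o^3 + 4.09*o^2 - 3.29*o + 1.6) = 0.96*o^6 + 3.4*o^5 - 3.72*o^4 - 0.0100000000000002*o^3 - 8.17*o^2 + 7.33*o - 3.09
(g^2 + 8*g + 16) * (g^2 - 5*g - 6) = g^4 + 3*g^3 - 30*g^2 - 128*g - 96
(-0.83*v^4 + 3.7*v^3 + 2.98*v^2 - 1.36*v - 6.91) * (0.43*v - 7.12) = -0.3569*v^5 + 7.5006*v^4 - 25.0626*v^3 - 21.8024*v^2 + 6.7119*v + 49.1992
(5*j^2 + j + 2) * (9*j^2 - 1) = 45*j^4 + 9*j^3 + 13*j^2 - j - 2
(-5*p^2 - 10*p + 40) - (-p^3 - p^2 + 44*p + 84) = p^3 - 4*p^2 - 54*p - 44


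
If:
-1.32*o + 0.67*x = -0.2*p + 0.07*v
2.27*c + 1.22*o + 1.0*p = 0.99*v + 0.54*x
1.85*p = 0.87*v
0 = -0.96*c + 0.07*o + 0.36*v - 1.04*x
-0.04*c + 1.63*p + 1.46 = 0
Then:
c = -0.41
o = -0.19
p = -0.91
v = -1.93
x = -0.30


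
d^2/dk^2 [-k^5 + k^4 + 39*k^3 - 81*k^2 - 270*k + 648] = -20*k^3 + 12*k^2 + 234*k - 162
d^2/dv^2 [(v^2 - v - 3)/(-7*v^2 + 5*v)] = 2*(14*v^3 + 441*v^2 - 315*v + 75)/(v^3*(343*v^3 - 735*v^2 + 525*v - 125))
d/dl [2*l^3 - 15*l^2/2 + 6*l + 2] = 6*l^2 - 15*l + 6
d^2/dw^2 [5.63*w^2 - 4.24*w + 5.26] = 11.2600000000000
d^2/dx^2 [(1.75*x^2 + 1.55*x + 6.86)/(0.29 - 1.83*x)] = -47.886428/(6.128487*x^3 - 2.913543*x^2 + 0.461709*x - 0.024389)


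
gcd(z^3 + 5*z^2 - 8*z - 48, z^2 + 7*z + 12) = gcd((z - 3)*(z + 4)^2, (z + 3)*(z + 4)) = z + 4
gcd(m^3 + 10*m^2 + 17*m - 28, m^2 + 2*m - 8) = m + 4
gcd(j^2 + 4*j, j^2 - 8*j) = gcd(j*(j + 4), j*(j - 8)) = j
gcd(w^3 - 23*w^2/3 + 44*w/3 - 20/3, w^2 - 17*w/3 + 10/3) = w^2 - 17*w/3 + 10/3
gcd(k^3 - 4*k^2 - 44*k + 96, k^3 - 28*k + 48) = k^2 + 4*k - 12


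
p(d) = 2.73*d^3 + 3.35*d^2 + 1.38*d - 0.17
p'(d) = 8.19*d^2 + 6.7*d + 1.38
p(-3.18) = -58.47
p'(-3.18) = 62.89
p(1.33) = 14.01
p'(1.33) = 24.78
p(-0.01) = -0.18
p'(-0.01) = 1.31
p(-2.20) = -16.06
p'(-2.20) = 26.28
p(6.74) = 997.19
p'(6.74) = 418.59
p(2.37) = 58.26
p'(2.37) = 63.26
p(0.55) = 2.06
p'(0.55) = 7.54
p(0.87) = 5.36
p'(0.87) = 13.41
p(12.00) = 5216.23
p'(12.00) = 1261.14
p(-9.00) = -1731.41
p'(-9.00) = 604.47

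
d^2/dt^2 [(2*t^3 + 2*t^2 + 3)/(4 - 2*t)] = (-2*t^3 + 12*t^2 - 24*t - 11)/(t^3 - 6*t^2 + 12*t - 8)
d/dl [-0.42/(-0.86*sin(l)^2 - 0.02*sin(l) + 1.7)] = -(0.7224*sin(l) + 0.0084)*cos(l)/(0.86*sin(l)^2 + 0.02*sin(l) - 1.7)^2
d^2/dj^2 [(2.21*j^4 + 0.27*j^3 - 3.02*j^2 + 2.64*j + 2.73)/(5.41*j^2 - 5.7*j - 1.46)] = (129.365002*j^6 - 408.89862*j^5 + 326.081964*j^4 + 284.355852*j^3 + 406.300518*j^2 - 376.543044*j + 163.706732)/(158.340421*j^6 - 500.48451*j^5 + 399.118422*j^4 + 84.93912*j^3 - 107.710332*j^2 - 36.45036*j - 3.112136)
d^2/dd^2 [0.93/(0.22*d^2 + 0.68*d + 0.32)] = (-0.090024*d^2 - 0.278256*d + 0.93*(0.44*d + 0.68)*(0.88*d + 1.36) - 0.130944)/(0.22*d^2 + 0.68*d + 0.32)^3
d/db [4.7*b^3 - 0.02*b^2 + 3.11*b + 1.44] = 14.1*b^2 - 0.04*b + 3.11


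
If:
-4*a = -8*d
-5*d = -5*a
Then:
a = 0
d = 0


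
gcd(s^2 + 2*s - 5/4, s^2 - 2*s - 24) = 1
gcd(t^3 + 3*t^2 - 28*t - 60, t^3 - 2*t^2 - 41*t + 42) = t + 6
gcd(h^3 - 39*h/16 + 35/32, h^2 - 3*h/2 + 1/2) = h - 1/2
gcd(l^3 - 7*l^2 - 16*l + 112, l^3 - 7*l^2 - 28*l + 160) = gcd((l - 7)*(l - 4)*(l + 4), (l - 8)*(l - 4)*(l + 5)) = l - 4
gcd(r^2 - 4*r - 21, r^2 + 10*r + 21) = r + 3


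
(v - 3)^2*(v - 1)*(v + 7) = v^4 - 34*v^2 + 96*v - 63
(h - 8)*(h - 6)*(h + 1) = h^3 - 13*h^2 + 34*h + 48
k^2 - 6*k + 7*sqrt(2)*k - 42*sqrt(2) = (k - 6)*(k + 7*sqrt(2))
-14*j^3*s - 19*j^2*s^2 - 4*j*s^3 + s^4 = s*(-7*j + s)*(j + s)*(2*j + s)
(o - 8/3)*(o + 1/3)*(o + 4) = o^3 + 5*o^2/3 - 92*o/9 - 32/9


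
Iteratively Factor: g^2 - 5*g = (g - 5)*(g)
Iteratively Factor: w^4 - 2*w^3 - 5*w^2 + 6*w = (w)*(w^3 - 2*w^2 - 5*w + 6) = w*(w - 3)*(w^2 + w - 2) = w*(w - 3)*(w + 2)*(w - 1)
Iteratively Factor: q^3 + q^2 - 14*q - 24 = (q + 3)*(q^2 - 2*q - 8) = (q + 2)*(q + 3)*(q - 4)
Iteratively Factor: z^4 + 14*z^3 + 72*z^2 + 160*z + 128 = (z + 2)*(z^3 + 12*z^2 + 48*z + 64) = (z + 2)*(z + 4)*(z^2 + 8*z + 16) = (z + 2)*(z + 4)^2*(z + 4)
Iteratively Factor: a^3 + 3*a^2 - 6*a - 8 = (a - 2)*(a^2 + 5*a + 4) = (a - 2)*(a + 1)*(a + 4)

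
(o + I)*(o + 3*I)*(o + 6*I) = o^3 + 10*I*o^2 - 27*o - 18*I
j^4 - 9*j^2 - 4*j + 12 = (j - 3)*(j - 1)*(j + 2)^2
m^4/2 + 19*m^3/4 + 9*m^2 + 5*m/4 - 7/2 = (m/2 + 1)*(m - 1/2)*(m + 1)*(m + 7)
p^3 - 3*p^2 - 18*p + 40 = (p - 5)*(p - 2)*(p + 4)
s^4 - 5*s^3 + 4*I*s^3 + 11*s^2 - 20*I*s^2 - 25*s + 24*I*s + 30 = (s - 3)*(s - 2)*(s - I)*(s + 5*I)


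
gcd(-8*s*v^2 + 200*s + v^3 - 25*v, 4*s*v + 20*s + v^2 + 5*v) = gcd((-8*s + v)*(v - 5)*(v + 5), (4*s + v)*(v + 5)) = v + 5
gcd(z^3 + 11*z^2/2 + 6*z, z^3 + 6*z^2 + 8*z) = z^2 + 4*z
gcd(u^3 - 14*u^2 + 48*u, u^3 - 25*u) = u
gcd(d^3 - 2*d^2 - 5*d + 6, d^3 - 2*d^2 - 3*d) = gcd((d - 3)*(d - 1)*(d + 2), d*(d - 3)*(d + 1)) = d - 3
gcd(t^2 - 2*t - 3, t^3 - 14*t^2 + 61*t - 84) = t - 3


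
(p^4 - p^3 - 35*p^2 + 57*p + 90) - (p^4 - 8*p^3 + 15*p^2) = 7*p^3 - 50*p^2 + 57*p + 90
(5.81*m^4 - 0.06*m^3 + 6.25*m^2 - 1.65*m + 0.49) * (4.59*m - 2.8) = 26.6679*m^5 - 16.5434*m^4 + 28.8555*m^3 - 25.0735*m^2 + 6.8691*m - 1.372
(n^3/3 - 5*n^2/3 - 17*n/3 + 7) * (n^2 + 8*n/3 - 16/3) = n^5/3 - 7*n^4/9 - 107*n^3/9 + 7*n^2/9 + 440*n/9 - 112/3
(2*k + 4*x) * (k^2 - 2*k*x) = 2*k^3 - 8*k*x^2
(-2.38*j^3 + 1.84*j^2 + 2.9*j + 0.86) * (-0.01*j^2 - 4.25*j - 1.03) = 0.0238*j^5 + 10.0966*j^4 - 5.3976*j^3 - 14.2288*j^2 - 6.642*j - 0.8858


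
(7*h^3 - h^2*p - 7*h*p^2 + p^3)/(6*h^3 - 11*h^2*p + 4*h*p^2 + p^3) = (-7*h^2 - 6*h*p + p^2)/(-6*h^2 + 5*h*p + p^2)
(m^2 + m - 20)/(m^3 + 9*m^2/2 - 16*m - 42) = 2*(m^2 + m - 20)/(2*m^3 + 9*m^2 - 32*m - 84)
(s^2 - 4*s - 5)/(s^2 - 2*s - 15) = (s + 1)/(s + 3)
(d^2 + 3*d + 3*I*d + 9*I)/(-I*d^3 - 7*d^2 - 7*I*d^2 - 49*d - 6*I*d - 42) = (I*d^2 + 3*d*(-1 + I) - 9)/(d^3 + 7*d^2*(1 - I) + d*(6 - 49*I) - 42*I)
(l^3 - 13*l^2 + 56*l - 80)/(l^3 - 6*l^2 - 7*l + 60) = (l - 4)/(l + 3)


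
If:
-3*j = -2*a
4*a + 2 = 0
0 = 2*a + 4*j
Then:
No Solution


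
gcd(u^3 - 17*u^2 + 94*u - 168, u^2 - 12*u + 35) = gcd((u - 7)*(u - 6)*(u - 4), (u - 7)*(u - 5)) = u - 7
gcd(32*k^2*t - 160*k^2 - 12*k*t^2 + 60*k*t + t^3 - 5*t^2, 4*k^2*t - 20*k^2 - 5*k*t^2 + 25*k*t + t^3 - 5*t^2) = -4*k*t + 20*k + t^2 - 5*t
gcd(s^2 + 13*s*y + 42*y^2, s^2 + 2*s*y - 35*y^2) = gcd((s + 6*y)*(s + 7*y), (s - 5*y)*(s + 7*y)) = s + 7*y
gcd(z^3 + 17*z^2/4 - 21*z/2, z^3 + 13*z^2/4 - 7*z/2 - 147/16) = z - 7/4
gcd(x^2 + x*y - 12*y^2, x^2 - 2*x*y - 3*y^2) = x - 3*y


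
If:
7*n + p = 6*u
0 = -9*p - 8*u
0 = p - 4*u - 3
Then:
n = -93/154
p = 6/11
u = -27/44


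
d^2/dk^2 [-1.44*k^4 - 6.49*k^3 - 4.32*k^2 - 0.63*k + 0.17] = -17.28*k^2 - 38.94*k - 8.64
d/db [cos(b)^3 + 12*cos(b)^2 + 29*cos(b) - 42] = (3*sin(b)^2 - 24*cos(b) - 32)*sin(b)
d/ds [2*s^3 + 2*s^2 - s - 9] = 6*s^2 + 4*s - 1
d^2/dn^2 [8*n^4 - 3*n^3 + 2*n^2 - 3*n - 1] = 96*n^2 - 18*n + 4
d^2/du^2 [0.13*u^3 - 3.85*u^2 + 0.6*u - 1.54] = 0.78*u - 7.7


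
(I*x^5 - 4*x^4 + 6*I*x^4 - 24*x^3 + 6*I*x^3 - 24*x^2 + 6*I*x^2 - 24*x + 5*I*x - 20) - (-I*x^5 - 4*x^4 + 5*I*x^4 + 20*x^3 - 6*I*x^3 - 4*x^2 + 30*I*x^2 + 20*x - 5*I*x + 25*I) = 2*I*x^5 + I*x^4 - 44*x^3 + 12*I*x^3 - 20*x^2 - 24*I*x^2 - 44*x + 10*I*x - 20 - 25*I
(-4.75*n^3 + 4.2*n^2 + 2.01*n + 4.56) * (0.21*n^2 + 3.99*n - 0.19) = -0.9975*n^5 - 18.0705*n^4 + 18.0826*n^3 + 8.1795*n^2 + 17.8125*n - 0.8664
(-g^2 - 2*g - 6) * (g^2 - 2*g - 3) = -g^4 + g^2 + 18*g + 18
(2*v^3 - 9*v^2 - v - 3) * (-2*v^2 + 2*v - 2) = -4*v^5 + 22*v^4 - 20*v^3 + 22*v^2 - 4*v + 6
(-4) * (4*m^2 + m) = -16*m^2 - 4*m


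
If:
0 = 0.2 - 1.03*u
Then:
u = 0.19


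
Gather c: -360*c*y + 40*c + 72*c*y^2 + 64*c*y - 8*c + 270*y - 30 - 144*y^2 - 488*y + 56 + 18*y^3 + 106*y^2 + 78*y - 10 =c*(72*y^2 - 296*y + 32) + 18*y^3 - 38*y^2 - 140*y + 16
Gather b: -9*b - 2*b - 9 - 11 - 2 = -11*b - 22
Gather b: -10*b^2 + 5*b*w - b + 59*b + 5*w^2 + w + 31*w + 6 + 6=-10*b^2 + b*(5*w + 58) + 5*w^2 + 32*w + 12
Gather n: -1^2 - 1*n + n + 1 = 0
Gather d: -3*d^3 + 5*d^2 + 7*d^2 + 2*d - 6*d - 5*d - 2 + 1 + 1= -3*d^3 + 12*d^2 - 9*d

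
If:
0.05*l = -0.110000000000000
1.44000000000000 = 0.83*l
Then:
No Solution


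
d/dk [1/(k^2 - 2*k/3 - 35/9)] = 54*(1 - 3*k)/(-9*k^2 + 6*k + 35)^2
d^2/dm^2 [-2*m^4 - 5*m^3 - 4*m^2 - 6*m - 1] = -24*m^2 - 30*m - 8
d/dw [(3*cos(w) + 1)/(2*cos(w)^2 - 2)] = (3*cos(w)^2 + 2*cos(w) + 3)/(2*sin(w)^3)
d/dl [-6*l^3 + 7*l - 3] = 7 - 18*l^2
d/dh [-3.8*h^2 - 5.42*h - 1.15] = -7.6*h - 5.42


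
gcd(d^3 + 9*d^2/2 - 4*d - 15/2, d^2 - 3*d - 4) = d + 1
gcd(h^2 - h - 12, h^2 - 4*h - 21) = h + 3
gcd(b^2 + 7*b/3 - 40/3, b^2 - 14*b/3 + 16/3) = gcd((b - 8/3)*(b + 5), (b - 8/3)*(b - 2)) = b - 8/3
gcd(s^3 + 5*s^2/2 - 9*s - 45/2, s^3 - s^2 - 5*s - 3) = s - 3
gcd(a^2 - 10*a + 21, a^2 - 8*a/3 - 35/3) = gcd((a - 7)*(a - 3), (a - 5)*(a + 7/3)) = 1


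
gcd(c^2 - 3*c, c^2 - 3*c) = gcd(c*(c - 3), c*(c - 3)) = c^2 - 3*c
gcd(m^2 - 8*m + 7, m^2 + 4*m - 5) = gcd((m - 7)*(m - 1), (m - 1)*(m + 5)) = m - 1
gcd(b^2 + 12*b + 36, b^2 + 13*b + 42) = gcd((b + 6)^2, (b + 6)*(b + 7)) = b + 6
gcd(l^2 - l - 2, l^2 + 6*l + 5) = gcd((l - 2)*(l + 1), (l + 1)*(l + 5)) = l + 1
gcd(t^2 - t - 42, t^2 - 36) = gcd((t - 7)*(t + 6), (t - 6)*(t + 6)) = t + 6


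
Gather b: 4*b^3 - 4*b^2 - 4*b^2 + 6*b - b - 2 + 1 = 4*b^3 - 8*b^2 + 5*b - 1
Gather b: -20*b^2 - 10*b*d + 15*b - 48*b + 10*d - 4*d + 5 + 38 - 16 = -20*b^2 + b*(-10*d - 33) + 6*d + 27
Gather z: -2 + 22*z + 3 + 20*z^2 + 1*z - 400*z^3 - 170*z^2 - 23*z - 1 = -400*z^3 - 150*z^2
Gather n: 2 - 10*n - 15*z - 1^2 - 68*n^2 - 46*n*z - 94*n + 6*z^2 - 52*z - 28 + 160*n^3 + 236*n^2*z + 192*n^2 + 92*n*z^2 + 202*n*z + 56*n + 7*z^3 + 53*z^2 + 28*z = 160*n^3 + n^2*(236*z + 124) + n*(92*z^2 + 156*z - 48) + 7*z^3 + 59*z^2 - 39*z - 27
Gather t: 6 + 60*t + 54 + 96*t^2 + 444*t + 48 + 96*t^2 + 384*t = 192*t^2 + 888*t + 108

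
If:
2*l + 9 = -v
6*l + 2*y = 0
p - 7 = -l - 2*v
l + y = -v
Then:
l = -9/4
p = 73/4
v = -9/2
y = 27/4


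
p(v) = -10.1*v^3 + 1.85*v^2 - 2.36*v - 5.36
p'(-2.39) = -184.28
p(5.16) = -1355.90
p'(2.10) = -128.21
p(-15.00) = 34533.79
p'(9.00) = -2423.36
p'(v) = -30.3*v^2 + 3.7*v - 2.36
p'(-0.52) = -12.48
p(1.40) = -32.75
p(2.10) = -95.69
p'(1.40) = -56.57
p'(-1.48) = -74.21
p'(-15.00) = -6875.36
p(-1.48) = 34.93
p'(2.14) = -133.20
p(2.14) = -100.92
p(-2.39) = 148.73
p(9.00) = -7239.65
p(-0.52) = -2.21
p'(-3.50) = -386.48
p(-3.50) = 458.60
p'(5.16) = -790.02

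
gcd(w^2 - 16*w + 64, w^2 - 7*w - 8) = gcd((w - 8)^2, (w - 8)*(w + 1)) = w - 8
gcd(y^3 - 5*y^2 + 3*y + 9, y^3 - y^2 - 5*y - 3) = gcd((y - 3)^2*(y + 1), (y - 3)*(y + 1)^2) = y^2 - 2*y - 3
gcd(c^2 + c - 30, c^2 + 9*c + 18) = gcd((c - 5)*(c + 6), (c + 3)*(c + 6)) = c + 6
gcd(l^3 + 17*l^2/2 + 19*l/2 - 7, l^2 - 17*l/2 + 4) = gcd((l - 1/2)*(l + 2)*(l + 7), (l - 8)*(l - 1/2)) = l - 1/2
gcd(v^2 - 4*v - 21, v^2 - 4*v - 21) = v^2 - 4*v - 21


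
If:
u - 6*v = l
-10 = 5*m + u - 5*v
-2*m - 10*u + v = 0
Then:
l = 5/12 - 293*v/48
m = 49*v/48 - 25/12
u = 5/12 - 5*v/48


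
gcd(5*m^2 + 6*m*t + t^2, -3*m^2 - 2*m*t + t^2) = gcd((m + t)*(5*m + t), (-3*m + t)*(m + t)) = m + t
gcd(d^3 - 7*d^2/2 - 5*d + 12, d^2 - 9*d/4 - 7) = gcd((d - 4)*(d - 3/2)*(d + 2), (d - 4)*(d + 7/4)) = d - 4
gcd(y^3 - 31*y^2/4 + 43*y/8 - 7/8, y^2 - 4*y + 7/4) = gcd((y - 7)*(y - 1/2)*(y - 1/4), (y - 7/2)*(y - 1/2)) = y - 1/2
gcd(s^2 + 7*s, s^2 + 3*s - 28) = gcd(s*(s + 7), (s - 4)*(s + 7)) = s + 7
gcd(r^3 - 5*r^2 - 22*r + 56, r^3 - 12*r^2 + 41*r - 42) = r^2 - 9*r + 14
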